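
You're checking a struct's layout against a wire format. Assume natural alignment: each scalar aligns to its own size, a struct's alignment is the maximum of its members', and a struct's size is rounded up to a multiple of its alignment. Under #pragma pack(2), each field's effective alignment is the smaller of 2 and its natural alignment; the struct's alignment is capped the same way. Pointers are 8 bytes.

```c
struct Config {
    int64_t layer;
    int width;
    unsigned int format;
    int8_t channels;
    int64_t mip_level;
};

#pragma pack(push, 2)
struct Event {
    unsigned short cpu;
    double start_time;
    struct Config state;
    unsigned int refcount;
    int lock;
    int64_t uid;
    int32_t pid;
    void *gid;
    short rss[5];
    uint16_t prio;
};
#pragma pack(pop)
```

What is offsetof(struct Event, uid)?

50

Config: @0: layer [8B, align 8] → 8; @8: width [4B, align 4] → 12; @12: format [4B, align 4] → 16; @16: channels [1B, align 1] → 17; +7 pad (align 8); @24: mip_level [8B, align 8] → 32; size 32, align 8
@0: cpu [2B, align 2] → 2
@2: start_time [8B, align 2] → 10
@10: state [32B, align 2] → 42
@42: refcount [4B, align 2] → 46
@46: lock [4B, align 2] → 50
@50: uid [8B, align 2] → 58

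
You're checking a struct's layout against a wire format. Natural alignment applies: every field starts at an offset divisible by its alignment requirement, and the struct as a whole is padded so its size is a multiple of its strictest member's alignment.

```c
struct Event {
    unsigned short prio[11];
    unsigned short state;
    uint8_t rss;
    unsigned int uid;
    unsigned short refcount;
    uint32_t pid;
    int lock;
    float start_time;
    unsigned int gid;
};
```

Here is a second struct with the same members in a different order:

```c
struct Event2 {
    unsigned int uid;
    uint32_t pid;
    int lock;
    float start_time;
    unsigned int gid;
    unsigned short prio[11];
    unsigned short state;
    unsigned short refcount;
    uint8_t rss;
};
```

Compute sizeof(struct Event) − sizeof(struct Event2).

4

prio at 0 (size 22, align 2) → ends 22
state at 22 (size 2, align 2) → ends 24
rss at 24 (size 1, align 1) → ends 25
pad 3 to align 4 for uid
uid at 28 (size 4, align 4) → ends 32
refcount at 32 (size 2, align 2) → ends 34
pad 2 to align 4 for pid
pid at 36 (size 4, align 4) → ends 40
lock at 40 (size 4, align 4) → ends 44
start_time at 44 (size 4, align 4) → ends 48
gid at 48 (size 4, align 4) → ends 52
total 52 bytes, alignment 4
— Event2 —
uid at 0 (size 4, align 4) → ends 4
pid at 4 (size 4, align 4) → ends 8
lock at 8 (size 4, align 4) → ends 12
start_time at 12 (size 4, align 4) → ends 16
gid at 16 (size 4, align 4) → ends 20
prio at 20 (size 22, align 2) → ends 42
state at 42 (size 2, align 2) → ends 44
refcount at 44 (size 2, align 2) → ends 46
rss at 46 (size 1, align 1) → ends 47
tail pad 1 to reach multiple of 4
total 48 bytes, alignment 4
52 − 48 = 4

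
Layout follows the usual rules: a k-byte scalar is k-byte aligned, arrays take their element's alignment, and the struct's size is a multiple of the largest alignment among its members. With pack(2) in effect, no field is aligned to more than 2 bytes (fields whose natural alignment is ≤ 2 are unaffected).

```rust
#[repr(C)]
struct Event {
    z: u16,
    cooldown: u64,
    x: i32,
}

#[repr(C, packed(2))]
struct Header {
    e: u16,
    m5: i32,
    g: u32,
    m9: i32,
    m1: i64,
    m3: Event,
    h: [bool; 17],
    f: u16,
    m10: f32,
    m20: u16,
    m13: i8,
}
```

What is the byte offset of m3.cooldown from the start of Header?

Event: @0: z [2B, align 2] → 2; +6 pad (align 8); @8: cooldown [8B, align 8] → 16; @16: x [4B, align 4] → 20; +4 tail pad (align 8); size 24, align 8
@0: e [2B, align 2] → 2
@2: m5 [4B, align 2] → 6
@6: g [4B, align 2] → 10
@10: m9 [4B, align 2] → 14
@14: m1 [8B, align 2] → 22
@22: m3 [24B, align 2] → 46
within Event: cooldown at 8
22 + 8 = 30

30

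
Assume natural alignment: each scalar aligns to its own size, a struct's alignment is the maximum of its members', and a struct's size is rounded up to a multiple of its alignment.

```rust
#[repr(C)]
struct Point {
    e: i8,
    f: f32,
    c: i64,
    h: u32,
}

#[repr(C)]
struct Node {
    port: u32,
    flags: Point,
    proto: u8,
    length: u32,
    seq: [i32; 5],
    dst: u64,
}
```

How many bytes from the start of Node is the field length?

36

Point: @0: e [1B, align 1] → 1; +3 pad (align 4); @4: f [4B, align 4] → 8; @8: c [8B, align 8] → 16; @16: h [4B, align 4] → 20; +4 tail pad (align 8); size 24, align 8
@0: port [4B, align 4] → 4
+4 pad (align 8)
@8: flags [24B, align 8] → 32
@32: proto [1B, align 1] → 33
+3 pad (align 4)
@36: length [4B, align 4] → 40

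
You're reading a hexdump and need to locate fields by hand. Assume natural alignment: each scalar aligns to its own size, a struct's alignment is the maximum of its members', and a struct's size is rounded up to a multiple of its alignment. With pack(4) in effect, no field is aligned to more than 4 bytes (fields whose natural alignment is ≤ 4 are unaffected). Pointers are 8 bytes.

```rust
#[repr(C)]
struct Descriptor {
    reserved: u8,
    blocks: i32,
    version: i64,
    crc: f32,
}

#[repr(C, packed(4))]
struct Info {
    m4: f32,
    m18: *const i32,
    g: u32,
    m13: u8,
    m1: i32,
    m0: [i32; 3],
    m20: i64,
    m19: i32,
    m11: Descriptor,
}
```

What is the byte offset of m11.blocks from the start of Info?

Descriptor: 0..1  reserved  (1B, 1-aligned); 1..4  -- padding (3B); 4..8  blocks  (4B, 4-aligned); 8..16  version  (8B, 8-aligned); 16..20  crc  (4B, 4-aligned); 20..24  -- tail padding (4B); sizeof = 24, alignof = 8
0..4  m4  (4B, 4-aligned)
4..12  m18  (8B, 4-aligned)
12..16  g  (4B, 4-aligned)
16..17  m13  (1B, 1-aligned)
17..20  -- padding (3B)
20..24  m1  (4B, 4-aligned)
24..36  m0  (12B, 4-aligned)
36..44  m20  (8B, 4-aligned)
44..48  m19  (4B, 4-aligned)
48..72  m11  (24B, 4-aligned)
within Descriptor: blocks at 4
48 + 4 = 52

52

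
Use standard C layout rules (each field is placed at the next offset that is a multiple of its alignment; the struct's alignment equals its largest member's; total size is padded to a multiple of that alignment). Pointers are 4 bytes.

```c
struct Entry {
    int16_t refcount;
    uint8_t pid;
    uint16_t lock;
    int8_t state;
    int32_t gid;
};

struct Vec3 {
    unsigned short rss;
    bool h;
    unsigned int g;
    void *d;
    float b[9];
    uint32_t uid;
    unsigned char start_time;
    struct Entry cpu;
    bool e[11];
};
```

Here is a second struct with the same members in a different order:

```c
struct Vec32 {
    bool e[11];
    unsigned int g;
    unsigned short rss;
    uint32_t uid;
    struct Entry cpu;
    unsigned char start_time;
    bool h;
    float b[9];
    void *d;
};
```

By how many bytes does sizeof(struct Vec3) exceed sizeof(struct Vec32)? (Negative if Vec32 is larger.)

Entry: refcount at 0 (size 2, align 2) → ends 2; pid at 2 (size 1, align 1) → ends 3; pad 1 to align 2 for lock; lock at 4 (size 2, align 2) → ends 6; state at 6 (size 1, align 1) → ends 7; pad 1 to align 4 for gid; gid at 8 (size 4, align 4) → ends 12; total 12 bytes, alignment 4
rss at 0 (size 2, align 2) → ends 2
h at 2 (size 1, align 1) → ends 3
pad 1 to align 4 for g
g at 4 (size 4, align 4) → ends 8
d at 8 (size 4, align 4) → ends 12
b at 12 (size 36, align 4) → ends 48
uid at 48 (size 4, align 4) → ends 52
start_time at 52 (size 1, align 1) → ends 53
pad 3 to align 4 for cpu
cpu at 56 (size 12, align 4) → ends 68
e at 68 (size 11, align 1) → ends 79
tail pad 1 to reach multiple of 4
total 80 bytes, alignment 4
— Vec32 —
e at 0 (size 11, align 1) → ends 11
pad 1 to align 4 for g
g at 12 (size 4, align 4) → ends 16
rss at 16 (size 2, align 2) → ends 18
pad 2 to align 4 for uid
uid at 20 (size 4, align 4) → ends 24
cpu at 24 (size 12, align 4) → ends 36
start_time at 36 (size 1, align 1) → ends 37
h at 37 (size 1, align 1) → ends 38
pad 2 to align 4 for b
b at 40 (size 36, align 4) → ends 76
d at 76 (size 4, align 4) → ends 80
total 80 bytes, alignment 4
80 − 80 = 0

0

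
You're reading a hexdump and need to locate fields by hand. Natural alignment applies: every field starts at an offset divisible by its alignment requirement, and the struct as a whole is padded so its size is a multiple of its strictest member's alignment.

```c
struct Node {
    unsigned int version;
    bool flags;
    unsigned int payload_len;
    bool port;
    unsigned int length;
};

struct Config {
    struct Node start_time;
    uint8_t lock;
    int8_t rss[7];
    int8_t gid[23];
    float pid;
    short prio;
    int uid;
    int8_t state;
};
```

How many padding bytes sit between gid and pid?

Node: 0..4  version  (4B, 4-aligned); 4..5  flags  (1B, 1-aligned); 5..8  -- padding (3B); 8..12  payload_len  (4B, 4-aligned); 12..13  port  (1B, 1-aligned); 13..16  -- padding (3B); 16..20  length  (4B, 4-aligned); sizeof = 20, alignof = 4
0..20  start_time  (20B, 4-aligned)
20..21  lock  (1B, 1-aligned)
21..28  rss  (7B, 1-aligned)
28..51  gid  (23B, 1-aligned)
51..52  -- padding (1B)
52..56  pid  (4B, 4-aligned)

1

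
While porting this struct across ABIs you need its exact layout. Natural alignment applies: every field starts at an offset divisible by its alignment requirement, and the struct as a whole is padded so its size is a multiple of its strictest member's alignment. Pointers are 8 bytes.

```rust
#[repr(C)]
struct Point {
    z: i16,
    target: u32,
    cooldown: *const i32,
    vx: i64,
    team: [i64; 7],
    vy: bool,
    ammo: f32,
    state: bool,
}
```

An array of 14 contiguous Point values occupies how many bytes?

1344

@0: z [2B, align 2] → 2
+2 pad (align 4)
@4: target [4B, align 4] → 8
@8: cooldown [8B, align 8] → 16
@16: vx [8B, align 8] → 24
@24: team [56B, align 8] → 80
@80: vy [1B, align 1] → 81
+3 pad (align 4)
@84: ammo [4B, align 4] → 88
@88: state [1B, align 1] → 89
+7 tail pad (align 8)
size 96, align 8
array of 14: 14 × 96 = 1344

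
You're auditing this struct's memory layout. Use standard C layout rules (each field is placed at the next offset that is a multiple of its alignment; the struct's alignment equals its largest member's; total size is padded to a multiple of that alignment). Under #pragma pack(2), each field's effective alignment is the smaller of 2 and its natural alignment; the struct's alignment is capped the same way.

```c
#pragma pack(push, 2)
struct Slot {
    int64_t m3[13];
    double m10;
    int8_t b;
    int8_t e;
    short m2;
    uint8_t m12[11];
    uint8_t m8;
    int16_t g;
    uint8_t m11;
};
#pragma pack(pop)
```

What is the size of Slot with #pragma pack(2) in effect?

@0: m3 [104B, align 2] → 104
@104: m10 [8B, align 2] → 112
@112: b [1B, align 1] → 113
@113: e [1B, align 1] → 114
@114: m2 [2B, align 2] → 116
@116: m12 [11B, align 1] → 127
@127: m8 [1B, align 1] → 128
@128: g [2B, align 2] → 130
@130: m11 [1B, align 1] → 131
+1 tail pad (align 2)
size 132, align 2

132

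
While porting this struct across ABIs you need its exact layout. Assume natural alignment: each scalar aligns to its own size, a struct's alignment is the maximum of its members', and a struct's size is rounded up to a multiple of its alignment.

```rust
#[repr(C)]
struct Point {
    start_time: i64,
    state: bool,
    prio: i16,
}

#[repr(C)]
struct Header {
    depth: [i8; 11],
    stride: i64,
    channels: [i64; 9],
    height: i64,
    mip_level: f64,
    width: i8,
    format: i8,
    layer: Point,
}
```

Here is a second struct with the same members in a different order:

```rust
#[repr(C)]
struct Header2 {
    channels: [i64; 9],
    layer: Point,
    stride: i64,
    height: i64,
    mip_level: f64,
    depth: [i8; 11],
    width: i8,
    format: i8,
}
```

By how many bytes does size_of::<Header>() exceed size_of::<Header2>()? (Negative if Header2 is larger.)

Point: 0..8  start_time  (8B, 8-aligned); 8..9  state  (1B, 1-aligned); 9..10  -- padding (1B); 10..12  prio  (2B, 2-aligned); 12..16  -- tail padding (4B); sizeof = 16, alignof = 8
0..11  depth  (11B, 1-aligned)
11..16  -- padding (5B)
16..24  stride  (8B, 8-aligned)
24..96  channels  (72B, 8-aligned)
96..104  height  (8B, 8-aligned)
104..112  mip_level  (8B, 8-aligned)
112..113  width  (1B, 1-aligned)
113..114  format  (1B, 1-aligned)
114..120  -- padding (6B)
120..136  layer  (16B, 8-aligned)
sizeof = 136, alignof = 8
— Header2 —
0..72  channels  (72B, 8-aligned)
72..88  layer  (16B, 8-aligned)
88..96  stride  (8B, 8-aligned)
96..104  height  (8B, 8-aligned)
104..112  mip_level  (8B, 8-aligned)
112..123  depth  (11B, 1-aligned)
123..124  width  (1B, 1-aligned)
124..125  format  (1B, 1-aligned)
125..128  -- tail padding (3B)
sizeof = 128, alignof = 8
136 − 128 = 8

8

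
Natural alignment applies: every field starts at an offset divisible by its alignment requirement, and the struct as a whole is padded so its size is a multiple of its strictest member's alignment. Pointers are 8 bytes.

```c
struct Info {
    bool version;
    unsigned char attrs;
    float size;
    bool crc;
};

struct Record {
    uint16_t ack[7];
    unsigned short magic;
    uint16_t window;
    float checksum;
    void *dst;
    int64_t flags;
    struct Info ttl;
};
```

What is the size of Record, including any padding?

56

Info: @0: version [1B, align 1] → 1; @1: attrs [1B, align 1] → 2; +2 pad (align 4); @4: size [4B, align 4] → 8; @8: crc [1B, align 1] → 9; +3 tail pad (align 4); size 12, align 4
@0: ack [14B, align 2] → 14
@14: magic [2B, align 2] → 16
@16: window [2B, align 2] → 18
+2 pad (align 4)
@20: checksum [4B, align 4] → 24
@24: dst [8B, align 8] → 32
@32: flags [8B, align 8] → 40
@40: ttl [12B, align 4] → 52
+4 tail pad (align 8)
size 56, align 8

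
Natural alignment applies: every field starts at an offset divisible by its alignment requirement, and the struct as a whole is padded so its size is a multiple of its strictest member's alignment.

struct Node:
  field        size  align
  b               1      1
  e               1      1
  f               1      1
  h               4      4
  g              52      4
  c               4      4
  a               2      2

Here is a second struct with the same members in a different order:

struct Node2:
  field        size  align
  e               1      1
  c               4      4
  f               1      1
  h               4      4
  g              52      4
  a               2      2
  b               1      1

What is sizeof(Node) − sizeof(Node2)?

b at 0 (size 1, align 1) → ends 1
e at 1 (size 1, align 1) → ends 2
f at 2 (size 1, align 1) → ends 3
pad 1 to align 4 for h
h at 4 (size 4, align 4) → ends 8
g at 8 (size 52, align 4) → ends 60
c at 60 (size 4, align 4) → ends 64
a at 64 (size 2, align 2) → ends 66
tail pad 2 to reach multiple of 4
total 68 bytes, alignment 4
— Node2 —
e at 0 (size 1, align 1) → ends 1
pad 3 to align 4 for c
c at 4 (size 4, align 4) → ends 8
f at 8 (size 1, align 1) → ends 9
pad 3 to align 4 for h
h at 12 (size 4, align 4) → ends 16
g at 16 (size 52, align 4) → ends 68
a at 68 (size 2, align 2) → ends 70
b at 70 (size 1, align 1) → ends 71
tail pad 1 to reach multiple of 4
total 72 bytes, alignment 4
68 − 72 = -4

-4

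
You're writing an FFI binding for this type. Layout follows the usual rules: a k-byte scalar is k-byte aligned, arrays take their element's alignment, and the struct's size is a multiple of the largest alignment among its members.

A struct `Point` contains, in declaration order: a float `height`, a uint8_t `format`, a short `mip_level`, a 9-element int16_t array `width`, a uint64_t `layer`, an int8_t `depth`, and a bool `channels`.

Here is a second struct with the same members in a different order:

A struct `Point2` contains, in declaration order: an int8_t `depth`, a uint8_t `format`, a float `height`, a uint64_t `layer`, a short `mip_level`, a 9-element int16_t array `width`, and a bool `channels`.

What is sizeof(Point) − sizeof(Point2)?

0..4  height  (4B, 4-aligned)
4..5  format  (1B, 1-aligned)
5..6  -- padding (1B)
6..8  mip_level  (2B, 2-aligned)
8..26  width  (18B, 2-aligned)
26..32  -- padding (6B)
32..40  layer  (8B, 8-aligned)
40..41  depth  (1B, 1-aligned)
41..42  channels  (1B, 1-aligned)
42..48  -- tail padding (6B)
sizeof = 48, alignof = 8
— Point2 —
0..1  depth  (1B, 1-aligned)
1..2  format  (1B, 1-aligned)
2..4  -- padding (2B)
4..8  height  (4B, 4-aligned)
8..16  layer  (8B, 8-aligned)
16..18  mip_level  (2B, 2-aligned)
18..36  width  (18B, 2-aligned)
36..37  channels  (1B, 1-aligned)
37..40  -- tail padding (3B)
sizeof = 40, alignof = 8
48 − 40 = 8

8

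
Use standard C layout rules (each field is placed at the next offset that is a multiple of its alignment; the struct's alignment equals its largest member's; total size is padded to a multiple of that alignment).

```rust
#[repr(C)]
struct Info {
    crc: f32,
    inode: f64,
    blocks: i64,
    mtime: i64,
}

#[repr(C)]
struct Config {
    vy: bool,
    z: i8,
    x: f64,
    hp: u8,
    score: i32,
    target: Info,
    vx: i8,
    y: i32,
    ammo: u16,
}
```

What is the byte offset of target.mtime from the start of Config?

48

Info: crc at 0 (size 4, align 4) → ends 4; pad 4 to align 8 for inode; inode at 8 (size 8, align 8) → ends 16; blocks at 16 (size 8, align 8) → ends 24; mtime at 24 (size 8, align 8) → ends 32; total 32 bytes, alignment 8
vy at 0 (size 1, align 1) → ends 1
z at 1 (size 1, align 1) → ends 2
pad 6 to align 8 for x
x at 8 (size 8, align 8) → ends 16
hp at 16 (size 1, align 1) → ends 17
pad 3 to align 4 for score
score at 20 (size 4, align 4) → ends 24
target at 24 (size 32, align 8) → ends 56
within Info: mtime at 24
24 + 24 = 48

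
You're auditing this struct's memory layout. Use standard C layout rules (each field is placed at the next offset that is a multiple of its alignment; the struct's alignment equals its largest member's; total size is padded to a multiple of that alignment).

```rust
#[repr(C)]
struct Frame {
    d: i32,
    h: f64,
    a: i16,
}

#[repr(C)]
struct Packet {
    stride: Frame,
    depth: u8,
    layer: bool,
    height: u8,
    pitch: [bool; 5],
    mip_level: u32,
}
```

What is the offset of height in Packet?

Frame: 0..4  d  (4B, 4-aligned); 4..8  -- padding (4B); 8..16  h  (8B, 8-aligned); 16..18  a  (2B, 2-aligned); 18..24  -- tail padding (6B); sizeof = 24, alignof = 8
0..24  stride  (24B, 8-aligned)
24..25  depth  (1B, 1-aligned)
25..26  layer  (1B, 1-aligned)
26..27  height  (1B, 1-aligned)

26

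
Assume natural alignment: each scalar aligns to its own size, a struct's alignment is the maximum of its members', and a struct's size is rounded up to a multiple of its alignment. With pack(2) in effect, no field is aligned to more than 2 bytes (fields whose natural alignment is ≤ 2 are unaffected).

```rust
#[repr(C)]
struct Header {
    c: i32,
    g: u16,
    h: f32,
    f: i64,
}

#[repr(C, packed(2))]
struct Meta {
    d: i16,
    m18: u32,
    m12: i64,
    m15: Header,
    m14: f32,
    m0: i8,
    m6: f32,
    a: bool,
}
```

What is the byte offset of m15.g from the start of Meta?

18

Header: @0: c [4B, align 4] → 4; @4: g [2B, align 2] → 6; +2 pad (align 4); @8: h [4B, align 4] → 12; +4 pad (align 8); @16: f [8B, align 8] → 24; size 24, align 8
@0: d [2B, align 2] → 2
@2: m18 [4B, align 2] → 6
@6: m12 [8B, align 2] → 14
@14: m15 [24B, align 2] → 38
within Header: g at 4
14 + 4 = 18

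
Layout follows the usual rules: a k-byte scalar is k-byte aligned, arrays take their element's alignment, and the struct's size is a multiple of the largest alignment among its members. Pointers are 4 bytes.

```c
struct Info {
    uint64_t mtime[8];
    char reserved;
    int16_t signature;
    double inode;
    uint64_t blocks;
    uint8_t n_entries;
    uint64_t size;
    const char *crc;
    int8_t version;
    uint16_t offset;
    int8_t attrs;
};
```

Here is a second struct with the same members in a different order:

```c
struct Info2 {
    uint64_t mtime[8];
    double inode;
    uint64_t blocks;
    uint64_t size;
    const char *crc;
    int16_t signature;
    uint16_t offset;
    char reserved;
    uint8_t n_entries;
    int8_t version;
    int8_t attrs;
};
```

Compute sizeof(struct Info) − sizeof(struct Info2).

mtime at 0 (size 64, align 8) → ends 64
reserved at 64 (size 1, align 1) → ends 65
pad 1 to align 2 for signature
signature at 66 (size 2, align 2) → ends 68
pad 4 to align 8 for inode
inode at 72 (size 8, align 8) → ends 80
blocks at 80 (size 8, align 8) → ends 88
n_entries at 88 (size 1, align 1) → ends 89
pad 7 to align 8 for size
size at 96 (size 8, align 8) → ends 104
crc at 104 (size 4, align 4) → ends 108
version at 108 (size 1, align 1) → ends 109
pad 1 to align 2 for offset
offset at 110 (size 2, align 2) → ends 112
attrs at 112 (size 1, align 1) → ends 113
tail pad 7 to reach multiple of 8
total 120 bytes, alignment 8
— Info2 —
mtime at 0 (size 64, align 8) → ends 64
inode at 64 (size 8, align 8) → ends 72
blocks at 72 (size 8, align 8) → ends 80
size at 80 (size 8, align 8) → ends 88
crc at 88 (size 4, align 4) → ends 92
signature at 92 (size 2, align 2) → ends 94
offset at 94 (size 2, align 2) → ends 96
reserved at 96 (size 1, align 1) → ends 97
n_entries at 97 (size 1, align 1) → ends 98
version at 98 (size 1, align 1) → ends 99
attrs at 99 (size 1, align 1) → ends 100
tail pad 4 to reach multiple of 8
total 104 bytes, alignment 8
120 − 104 = 16

16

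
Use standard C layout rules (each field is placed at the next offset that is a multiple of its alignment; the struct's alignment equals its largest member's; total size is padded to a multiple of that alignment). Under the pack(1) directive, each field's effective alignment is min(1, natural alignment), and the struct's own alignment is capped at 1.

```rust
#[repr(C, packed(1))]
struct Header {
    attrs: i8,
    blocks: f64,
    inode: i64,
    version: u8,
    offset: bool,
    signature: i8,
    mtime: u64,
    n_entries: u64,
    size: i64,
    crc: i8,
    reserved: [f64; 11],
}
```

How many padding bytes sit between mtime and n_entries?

0..1  attrs  (1B, 1-aligned)
1..9  blocks  (8B, 1-aligned)
9..17  inode  (8B, 1-aligned)
17..18  version  (1B, 1-aligned)
18..19  offset  (1B, 1-aligned)
19..20  signature  (1B, 1-aligned)
20..28  mtime  (8B, 1-aligned)
28..36  n_entries  (8B, 1-aligned)

0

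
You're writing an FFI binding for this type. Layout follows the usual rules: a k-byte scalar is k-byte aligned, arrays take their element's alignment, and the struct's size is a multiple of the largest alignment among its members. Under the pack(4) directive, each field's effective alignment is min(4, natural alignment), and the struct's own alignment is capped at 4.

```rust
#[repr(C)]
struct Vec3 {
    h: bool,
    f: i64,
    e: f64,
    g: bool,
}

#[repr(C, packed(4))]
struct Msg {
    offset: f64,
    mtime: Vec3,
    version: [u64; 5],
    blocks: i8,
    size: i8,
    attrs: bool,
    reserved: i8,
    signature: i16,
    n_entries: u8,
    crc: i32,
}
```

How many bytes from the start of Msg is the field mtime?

8

Vec3: 0..1  h  (1B, 1-aligned); 1..8  -- padding (7B); 8..16  f  (8B, 8-aligned); 16..24  e  (8B, 8-aligned); 24..25  g  (1B, 1-aligned); 25..32  -- tail padding (7B); sizeof = 32, alignof = 8
0..8  offset  (8B, 4-aligned)
8..40  mtime  (32B, 4-aligned)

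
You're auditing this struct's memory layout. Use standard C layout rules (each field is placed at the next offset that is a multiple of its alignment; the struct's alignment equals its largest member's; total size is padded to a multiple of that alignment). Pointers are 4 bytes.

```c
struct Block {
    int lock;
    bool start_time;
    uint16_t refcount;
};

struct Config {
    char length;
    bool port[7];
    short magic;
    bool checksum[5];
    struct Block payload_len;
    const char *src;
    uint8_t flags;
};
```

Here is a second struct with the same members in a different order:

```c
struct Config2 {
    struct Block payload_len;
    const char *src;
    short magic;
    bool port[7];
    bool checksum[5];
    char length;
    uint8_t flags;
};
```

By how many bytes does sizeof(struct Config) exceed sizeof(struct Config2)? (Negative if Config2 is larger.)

4

Block: 0..4  lock  (4B, 4-aligned); 4..5  start_time  (1B, 1-aligned); 5..6  -- padding (1B); 6..8  refcount  (2B, 2-aligned); sizeof = 8, alignof = 4
0..1  length  (1B, 1-aligned)
1..8  port  (7B, 1-aligned)
8..10  magic  (2B, 2-aligned)
10..15  checksum  (5B, 1-aligned)
15..16  -- padding (1B)
16..24  payload_len  (8B, 4-aligned)
24..28  src  (4B, 4-aligned)
28..29  flags  (1B, 1-aligned)
29..32  -- tail padding (3B)
sizeof = 32, alignof = 4
— Config2 —
0..8  payload_len  (8B, 4-aligned)
8..12  src  (4B, 4-aligned)
12..14  magic  (2B, 2-aligned)
14..21  port  (7B, 1-aligned)
21..26  checksum  (5B, 1-aligned)
26..27  length  (1B, 1-aligned)
27..28  flags  (1B, 1-aligned)
sizeof = 28, alignof = 4
32 − 28 = 4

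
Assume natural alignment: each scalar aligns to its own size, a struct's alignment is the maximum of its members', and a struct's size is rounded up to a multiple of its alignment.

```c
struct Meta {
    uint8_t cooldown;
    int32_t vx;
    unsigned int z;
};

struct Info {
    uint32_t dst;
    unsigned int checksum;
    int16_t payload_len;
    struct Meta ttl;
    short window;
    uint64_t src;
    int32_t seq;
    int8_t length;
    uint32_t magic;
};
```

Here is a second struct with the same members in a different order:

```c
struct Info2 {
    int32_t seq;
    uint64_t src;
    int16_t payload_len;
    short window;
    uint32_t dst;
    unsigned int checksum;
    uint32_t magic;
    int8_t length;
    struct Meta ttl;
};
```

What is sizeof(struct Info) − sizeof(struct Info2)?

8

Meta: @0: cooldown [1B, align 1] → 1; +3 pad (align 4); @4: vx [4B, align 4] → 8; @8: z [4B, align 4] → 12; size 12, align 4
@0: dst [4B, align 4] → 4
@4: checksum [4B, align 4] → 8
@8: payload_len [2B, align 2] → 10
+2 pad (align 4)
@12: ttl [12B, align 4] → 24
@24: window [2B, align 2] → 26
+6 pad (align 8)
@32: src [8B, align 8] → 40
@40: seq [4B, align 4] → 44
@44: length [1B, align 1] → 45
+3 pad (align 4)
@48: magic [4B, align 4] → 52
+4 tail pad (align 8)
size 56, align 8
— Info2 —
@0: seq [4B, align 4] → 4
+4 pad (align 8)
@8: src [8B, align 8] → 16
@16: payload_len [2B, align 2] → 18
@18: window [2B, align 2] → 20
@20: dst [4B, align 4] → 24
@24: checksum [4B, align 4] → 28
@28: magic [4B, align 4] → 32
@32: length [1B, align 1] → 33
+3 pad (align 4)
@36: ttl [12B, align 4] → 48
size 48, align 8
56 − 48 = 8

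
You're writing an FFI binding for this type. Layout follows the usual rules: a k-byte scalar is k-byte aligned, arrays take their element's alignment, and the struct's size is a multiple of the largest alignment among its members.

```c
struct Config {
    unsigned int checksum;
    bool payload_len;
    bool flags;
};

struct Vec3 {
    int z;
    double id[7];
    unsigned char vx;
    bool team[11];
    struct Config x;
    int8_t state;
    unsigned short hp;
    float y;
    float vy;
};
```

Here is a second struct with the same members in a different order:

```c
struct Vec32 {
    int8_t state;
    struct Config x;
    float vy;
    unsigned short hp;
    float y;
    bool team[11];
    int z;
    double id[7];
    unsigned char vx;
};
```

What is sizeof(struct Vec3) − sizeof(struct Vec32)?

Config: checksum at 0 (size 4, align 4) → ends 4; payload_len at 4 (size 1, align 1) → ends 5; flags at 5 (size 1, align 1) → ends 6; tail pad 2 to reach multiple of 4; total 8 bytes, alignment 4
z at 0 (size 4, align 4) → ends 4
pad 4 to align 8 for id
id at 8 (size 56, align 8) → ends 64
vx at 64 (size 1, align 1) → ends 65
team at 65 (size 11, align 1) → ends 76
x at 76 (size 8, align 4) → ends 84
state at 84 (size 1, align 1) → ends 85
pad 1 to align 2 for hp
hp at 86 (size 2, align 2) → ends 88
y at 88 (size 4, align 4) → ends 92
vy at 92 (size 4, align 4) → ends 96
total 96 bytes, alignment 8
— Vec32 —
state at 0 (size 1, align 1) → ends 1
pad 3 to align 4 for x
x at 4 (size 8, align 4) → ends 12
vy at 12 (size 4, align 4) → ends 16
hp at 16 (size 2, align 2) → ends 18
pad 2 to align 4 for y
y at 20 (size 4, align 4) → ends 24
team at 24 (size 11, align 1) → ends 35
pad 1 to align 4 for z
z at 36 (size 4, align 4) → ends 40
id at 40 (size 56, align 8) → ends 96
vx at 96 (size 1, align 1) → ends 97
tail pad 7 to reach multiple of 8
total 104 bytes, alignment 8
96 − 104 = -8

-8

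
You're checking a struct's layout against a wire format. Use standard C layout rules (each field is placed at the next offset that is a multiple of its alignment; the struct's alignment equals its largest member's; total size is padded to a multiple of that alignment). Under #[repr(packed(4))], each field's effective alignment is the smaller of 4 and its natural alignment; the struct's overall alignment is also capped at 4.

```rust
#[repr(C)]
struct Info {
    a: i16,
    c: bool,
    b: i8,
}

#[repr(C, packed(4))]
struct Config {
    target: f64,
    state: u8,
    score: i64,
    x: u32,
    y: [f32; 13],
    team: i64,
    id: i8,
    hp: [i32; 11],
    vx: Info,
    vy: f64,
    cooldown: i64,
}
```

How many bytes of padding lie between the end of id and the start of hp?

3

Info: a at 0 (size 2, align 2) → ends 2; c at 2 (size 1, align 1) → ends 3; b at 3 (size 1, align 1) → ends 4; total 4 bytes, alignment 2
target at 0 (size 8, align 4) → ends 8
state at 8 (size 1, align 1) → ends 9
pad 3 to align 4 for score
score at 12 (size 8, align 4) → ends 20
x at 20 (size 4, align 4) → ends 24
y at 24 (size 52, align 4) → ends 76
team at 76 (size 8, align 4) → ends 84
id at 84 (size 1, align 1) → ends 85
pad 3 to align 4 for hp
hp at 88 (size 44, align 4) → ends 132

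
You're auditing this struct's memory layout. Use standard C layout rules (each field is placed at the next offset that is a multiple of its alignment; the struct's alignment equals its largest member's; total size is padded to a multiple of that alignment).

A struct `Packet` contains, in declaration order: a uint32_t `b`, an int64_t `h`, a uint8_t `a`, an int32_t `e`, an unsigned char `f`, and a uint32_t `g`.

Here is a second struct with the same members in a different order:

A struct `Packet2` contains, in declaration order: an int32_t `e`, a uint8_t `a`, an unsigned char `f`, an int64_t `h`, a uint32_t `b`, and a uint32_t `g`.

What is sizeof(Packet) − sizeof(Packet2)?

8

@0: b [4B, align 4] → 4
+4 pad (align 8)
@8: h [8B, align 8] → 16
@16: a [1B, align 1] → 17
+3 pad (align 4)
@20: e [4B, align 4] → 24
@24: f [1B, align 1] → 25
+3 pad (align 4)
@28: g [4B, align 4] → 32
size 32, align 8
— Packet2 —
@0: e [4B, align 4] → 4
@4: a [1B, align 1] → 5
@5: f [1B, align 1] → 6
+2 pad (align 8)
@8: h [8B, align 8] → 16
@16: b [4B, align 4] → 20
@20: g [4B, align 4] → 24
size 24, align 8
32 − 24 = 8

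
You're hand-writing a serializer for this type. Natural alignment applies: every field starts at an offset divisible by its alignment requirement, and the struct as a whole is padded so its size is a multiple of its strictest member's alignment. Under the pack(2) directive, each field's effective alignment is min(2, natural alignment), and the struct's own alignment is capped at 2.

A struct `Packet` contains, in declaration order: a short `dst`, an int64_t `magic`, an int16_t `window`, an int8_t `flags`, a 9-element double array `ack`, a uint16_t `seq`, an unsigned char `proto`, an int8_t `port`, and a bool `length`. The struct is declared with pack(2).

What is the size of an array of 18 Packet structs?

dst at 0 (size 2, align 2) → ends 2
magic at 2 (size 8, align 2) → ends 10
window at 10 (size 2, align 2) → ends 12
flags at 12 (size 1, align 1) → ends 13
pad 1 to align 2 for ack
ack at 14 (size 72, align 2) → ends 86
seq at 86 (size 2, align 2) → ends 88
proto at 88 (size 1, align 1) → ends 89
port at 89 (size 1, align 1) → ends 90
length at 90 (size 1, align 1) → ends 91
tail pad 1 to reach multiple of 2
total 92 bytes, alignment 2
array of 18: 18 × 92 = 1656

1656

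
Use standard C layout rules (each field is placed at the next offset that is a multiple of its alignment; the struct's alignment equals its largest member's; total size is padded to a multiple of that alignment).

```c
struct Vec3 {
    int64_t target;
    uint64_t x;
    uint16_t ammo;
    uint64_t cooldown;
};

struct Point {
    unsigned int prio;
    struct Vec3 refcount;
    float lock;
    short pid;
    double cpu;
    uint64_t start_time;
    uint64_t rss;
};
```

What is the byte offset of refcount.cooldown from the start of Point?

32

Vec3: target at 0 (size 8, align 8) → ends 8; x at 8 (size 8, align 8) → ends 16; ammo at 16 (size 2, align 2) → ends 18; pad 6 to align 8 for cooldown; cooldown at 24 (size 8, align 8) → ends 32; total 32 bytes, alignment 8
prio at 0 (size 4, align 4) → ends 4
pad 4 to align 8 for refcount
refcount at 8 (size 32, align 8) → ends 40
within Vec3: cooldown at 24
8 + 24 = 32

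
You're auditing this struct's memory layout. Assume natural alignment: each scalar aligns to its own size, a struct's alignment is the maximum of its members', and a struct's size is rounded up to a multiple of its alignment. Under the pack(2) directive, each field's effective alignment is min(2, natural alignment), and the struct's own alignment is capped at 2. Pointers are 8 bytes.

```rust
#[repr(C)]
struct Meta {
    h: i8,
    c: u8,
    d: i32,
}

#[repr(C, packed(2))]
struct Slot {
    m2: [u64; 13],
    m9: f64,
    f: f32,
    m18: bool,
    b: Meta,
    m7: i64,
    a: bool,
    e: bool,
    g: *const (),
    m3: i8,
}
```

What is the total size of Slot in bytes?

Meta: @0: h [1B, align 1] → 1; @1: c [1B, align 1] → 2; +2 pad (align 4); @4: d [4B, align 4] → 8; size 8, align 4
@0: m2 [104B, align 2] → 104
@104: m9 [8B, align 2] → 112
@112: f [4B, align 2] → 116
@116: m18 [1B, align 1] → 117
+1 pad (align 2)
@118: b [8B, align 2] → 126
@126: m7 [8B, align 2] → 134
@134: a [1B, align 1] → 135
@135: e [1B, align 1] → 136
@136: g [8B, align 2] → 144
@144: m3 [1B, align 1] → 145
+1 tail pad (align 2)
size 146, align 2

146 bytes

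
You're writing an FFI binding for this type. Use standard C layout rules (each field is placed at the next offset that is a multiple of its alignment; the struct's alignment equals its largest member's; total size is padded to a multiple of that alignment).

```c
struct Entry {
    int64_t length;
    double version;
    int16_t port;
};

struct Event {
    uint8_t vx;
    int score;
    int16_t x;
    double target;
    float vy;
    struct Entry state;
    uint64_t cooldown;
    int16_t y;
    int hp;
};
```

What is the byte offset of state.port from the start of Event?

Entry: length at 0 (size 8, align 8) → ends 8; version at 8 (size 8, align 8) → ends 16; port at 16 (size 2, align 2) → ends 18; tail pad 6 to reach multiple of 8; total 24 bytes, alignment 8
vx at 0 (size 1, align 1) → ends 1
pad 3 to align 4 for score
score at 4 (size 4, align 4) → ends 8
x at 8 (size 2, align 2) → ends 10
pad 6 to align 8 for target
target at 16 (size 8, align 8) → ends 24
vy at 24 (size 4, align 4) → ends 28
pad 4 to align 8 for state
state at 32 (size 24, align 8) → ends 56
within Entry: port at 16
32 + 16 = 48

48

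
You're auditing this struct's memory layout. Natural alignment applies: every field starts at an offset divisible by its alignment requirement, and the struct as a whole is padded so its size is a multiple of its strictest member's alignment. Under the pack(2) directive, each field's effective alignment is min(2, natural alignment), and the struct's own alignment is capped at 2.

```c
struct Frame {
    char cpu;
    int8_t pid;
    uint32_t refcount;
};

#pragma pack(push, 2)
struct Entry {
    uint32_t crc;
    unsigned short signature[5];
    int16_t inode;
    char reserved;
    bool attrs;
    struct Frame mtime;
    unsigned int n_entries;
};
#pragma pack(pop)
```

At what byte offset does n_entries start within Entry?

Frame: 0..1  cpu  (1B, 1-aligned); 1..2  pid  (1B, 1-aligned); 2..4  -- padding (2B); 4..8  refcount  (4B, 4-aligned); sizeof = 8, alignof = 4
0..4  crc  (4B, 2-aligned)
4..14  signature  (10B, 2-aligned)
14..16  inode  (2B, 2-aligned)
16..17  reserved  (1B, 1-aligned)
17..18  attrs  (1B, 1-aligned)
18..26  mtime  (8B, 2-aligned)
26..30  n_entries  (4B, 2-aligned)

26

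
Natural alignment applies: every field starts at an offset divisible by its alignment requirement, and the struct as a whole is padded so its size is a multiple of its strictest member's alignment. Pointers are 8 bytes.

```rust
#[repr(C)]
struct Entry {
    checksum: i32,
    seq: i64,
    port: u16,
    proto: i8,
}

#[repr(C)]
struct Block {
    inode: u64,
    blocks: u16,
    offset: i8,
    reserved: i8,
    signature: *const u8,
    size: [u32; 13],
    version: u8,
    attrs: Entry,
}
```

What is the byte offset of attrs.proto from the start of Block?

98

Entry: checksum at 0 (size 4, align 4) → ends 4; pad 4 to align 8 for seq; seq at 8 (size 8, align 8) → ends 16; port at 16 (size 2, align 2) → ends 18; proto at 18 (size 1, align 1) → ends 19; tail pad 5 to reach multiple of 8; total 24 bytes, alignment 8
inode at 0 (size 8, align 8) → ends 8
blocks at 8 (size 2, align 2) → ends 10
offset at 10 (size 1, align 1) → ends 11
reserved at 11 (size 1, align 1) → ends 12
pad 4 to align 8 for signature
signature at 16 (size 8, align 8) → ends 24
size at 24 (size 52, align 4) → ends 76
version at 76 (size 1, align 1) → ends 77
pad 3 to align 8 for attrs
attrs at 80 (size 24, align 8) → ends 104
within Entry: proto at 18
80 + 18 = 98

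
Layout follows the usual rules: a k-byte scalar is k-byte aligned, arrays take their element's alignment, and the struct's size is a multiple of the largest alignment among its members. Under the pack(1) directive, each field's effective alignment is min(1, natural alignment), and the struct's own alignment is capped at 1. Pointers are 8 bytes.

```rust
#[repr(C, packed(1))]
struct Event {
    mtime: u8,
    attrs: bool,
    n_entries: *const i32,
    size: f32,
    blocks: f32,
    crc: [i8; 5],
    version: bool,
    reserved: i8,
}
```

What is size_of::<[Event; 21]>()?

@0: mtime [1B, align 1] → 1
@1: attrs [1B, align 1] → 2
@2: n_entries [8B, align 1] → 10
@10: size [4B, align 1] → 14
@14: blocks [4B, align 1] → 18
@18: crc [5B, align 1] → 23
@23: version [1B, align 1] → 24
@24: reserved [1B, align 1] → 25
size 25, align 1
array of 21: 21 × 25 = 525

525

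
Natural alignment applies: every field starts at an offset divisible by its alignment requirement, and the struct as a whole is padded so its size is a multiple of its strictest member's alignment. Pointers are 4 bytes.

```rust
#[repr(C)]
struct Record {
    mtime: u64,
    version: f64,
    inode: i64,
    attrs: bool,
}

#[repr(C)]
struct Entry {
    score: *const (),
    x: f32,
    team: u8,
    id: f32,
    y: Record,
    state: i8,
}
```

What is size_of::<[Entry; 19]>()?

1064

Record: 0..8  mtime  (8B, 8-aligned); 8..16  version  (8B, 8-aligned); 16..24  inode  (8B, 8-aligned); 24..25  attrs  (1B, 1-aligned); 25..32  -- tail padding (7B); sizeof = 32, alignof = 8
0..4  score  (4B, 4-aligned)
4..8  x  (4B, 4-aligned)
8..9  team  (1B, 1-aligned)
9..12  -- padding (3B)
12..16  id  (4B, 4-aligned)
16..48  y  (32B, 8-aligned)
48..49  state  (1B, 1-aligned)
49..56  -- tail padding (7B)
sizeof = 56, alignof = 8
array of 19: 19 × 56 = 1064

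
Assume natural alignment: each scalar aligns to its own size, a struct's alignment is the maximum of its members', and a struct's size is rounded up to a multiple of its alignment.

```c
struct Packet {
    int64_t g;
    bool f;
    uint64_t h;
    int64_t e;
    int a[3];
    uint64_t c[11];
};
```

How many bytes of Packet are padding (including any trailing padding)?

0..8  g  (8B, 8-aligned)
8..9  f  (1B, 1-aligned)
9..16  -- padding (7B)
16..24  h  (8B, 8-aligned)
24..32  e  (8B, 8-aligned)
32..44  a  (12B, 4-aligned)
44..48  -- padding (4B)
48..136  c  (88B, 8-aligned)
sizeof = 136, alignof = 8
data bytes 125, size 136 → padding 11

11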